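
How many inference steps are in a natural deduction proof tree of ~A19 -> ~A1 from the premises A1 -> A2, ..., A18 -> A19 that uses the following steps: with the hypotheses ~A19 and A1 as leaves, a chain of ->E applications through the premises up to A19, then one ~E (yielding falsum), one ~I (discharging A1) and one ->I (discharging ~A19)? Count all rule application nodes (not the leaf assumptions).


From hypothesis A1, 18 ->E steps along the 18 premises yield A19.
~E with hypothesis ~A19 gives falsum (1 node); ~I discharging A1 gives ~A1 (1 node); ->I discharging ~A19 gives the goal (1 node).
Total = 18 + 3 = 21 inference nodes.

21


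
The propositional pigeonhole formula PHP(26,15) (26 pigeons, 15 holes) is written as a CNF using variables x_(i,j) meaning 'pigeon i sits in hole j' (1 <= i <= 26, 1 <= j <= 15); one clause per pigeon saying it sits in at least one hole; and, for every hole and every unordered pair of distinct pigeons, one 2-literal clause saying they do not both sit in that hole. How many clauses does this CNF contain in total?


PHP(26,15): 26 pigeons, 15 holes, 26*15 = 390 variables.
- pigeon clauses: one per pigeon -> 26 clauses
- hole clauses: 15 holes * C(26,2) = 15 * 325 -> 4875 clauses
Total clauses = 26 + 4875 = 4901

4901


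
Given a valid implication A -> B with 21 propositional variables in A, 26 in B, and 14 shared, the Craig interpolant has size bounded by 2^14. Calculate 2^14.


Shared atoms = 14
Craig interpolant size bound = 2^14
= 16384

16384


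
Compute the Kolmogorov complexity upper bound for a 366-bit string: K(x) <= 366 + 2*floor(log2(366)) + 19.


floor(log2(366)) = 8
2 * 8 = 16
K(x) <= 366 + 16 + 19 = 401

401


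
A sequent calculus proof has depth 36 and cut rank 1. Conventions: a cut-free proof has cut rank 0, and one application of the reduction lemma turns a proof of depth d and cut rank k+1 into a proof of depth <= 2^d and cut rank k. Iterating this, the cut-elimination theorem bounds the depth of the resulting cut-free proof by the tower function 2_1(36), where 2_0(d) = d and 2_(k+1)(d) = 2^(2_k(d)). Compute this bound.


Each rank reduction sends depth d to at most 2^d; cut rank r needs r reductions.
2_0(36) = 36
2_1(36) = 2^36 = 68719476736
Cut-free depth bound = 68719476736

68719476736


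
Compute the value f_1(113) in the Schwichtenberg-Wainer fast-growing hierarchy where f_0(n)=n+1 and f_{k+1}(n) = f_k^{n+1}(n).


f_1(113) = f_0^114(113)
f_0 adds 1 each time, applied 114 times.
f_1(113) = 113 + 114 = 227

227


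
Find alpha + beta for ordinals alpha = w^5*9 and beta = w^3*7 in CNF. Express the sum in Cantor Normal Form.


Ordinal addition w^5*9 + w^3*7:
Leading exponent of alpha (5) > leading exponent of beta (3).
Since alpha's term has higher exponent than beta's leading term,
the sum is simply alpha followed by beta.
Result = w^5*9 + w^3*7

w^5*9 + w^3*7


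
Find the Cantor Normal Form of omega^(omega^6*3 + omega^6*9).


omega^(omega^6*3 + omega^6*9):
Both terms of the exponent have the same exponent 6, so they merge: omega^6*3 + omega^6*9 = omega^6*(3+9) = omega^6*12.
omega raised to a CNF ordinal is a single CNF term: Result = omega^(omega^6*12)

omega^(omega^6*12)


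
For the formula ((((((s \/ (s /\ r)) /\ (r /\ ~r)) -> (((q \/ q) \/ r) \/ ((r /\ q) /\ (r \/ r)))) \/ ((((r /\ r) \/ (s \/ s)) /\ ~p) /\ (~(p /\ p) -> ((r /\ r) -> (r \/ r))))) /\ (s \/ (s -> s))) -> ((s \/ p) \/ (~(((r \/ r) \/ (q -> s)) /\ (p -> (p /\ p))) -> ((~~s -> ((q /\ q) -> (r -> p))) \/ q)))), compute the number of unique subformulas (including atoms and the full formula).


Formula: ((((((s \/ (s /\ r)) /\ (r /\ ~r)) -> (((q \/ q) \/ r) \/ ((r /\ q) /\ (r \/ r)))) \/ ((((r /\ r) \/ (s \/ s)) /\ ~p) /\ (~(p /\ p) -> ((r /\ r) -> (r \/ r))))) /\ (s \/ (s -> s))) -> ((s \/ p) \/ (~(((r \/ r) \/ (q -> s)) /\ (p -> (p /\ p))) -> ((~~s -> ((q /\ q) -> (r -> p))) \/ q))))
Subformulas found:
  1. r
  2. p
  3. q
  4. s
  5. ~p
  6. ~s
  7. ~r
  8. ~~s
  9. (s \/ s)
  10. (r -> p)
  11. (q /\ q)
  12. (s /\ r)
  13. (r \/ r)
  14. (q -> s)
  15. (r /\ r)
  16. (r /\ q)
  17. (s \/ p)
  18. (p /\ p)
  19. (q \/ q)
  20. (s -> s)
  21. (r /\ ~r)
  22. ~(p /\ p)
  23. ((q \/ q) \/ r)
  24. (s \/ (s -> s))
  25. (p -> (p /\ p))
  26. (s \/ (s /\ r))
  27. ((r \/ r) \/ (q -> s))
  28. ((q /\ q) -> (r -> p))
  29. ((r /\ r) \/ (s \/ s))
  30. ((r /\ r) -> (r \/ r))
  31. ((r /\ q) /\ (r \/ r))
  32. ((s \/ (s /\ r)) /\ (r /\ ~r))
  33. (((r /\ r) \/ (s \/ s)) /\ ~p)
  34. (~~s -> ((q /\ q) -> (r -> p)))
  35. (~(p /\ p) -> ((r /\ r) -> (r \/ r)))
  36. ((~~s -> ((q /\ q) -> (r -> p))) \/ q)
  37. (((r \/ r) \/ (q -> s)) /\ (p -> (p /\ p)))
  38. (((q \/ q) \/ r) \/ ((r /\ q) /\ (r \/ r)))
  39. ~(((r \/ r) \/ (q -> s)) /\ (p -> (p /\ p)))
  40. ((((r /\ r) \/ (s \/ s)) /\ ~p) /\ (~(p /\ p) -> ((r /\ r) -> (r \/ r))))
  41. (((s \/ (s /\ r)) /\ (r /\ ~r)) -> (((q \/ q) \/ r) \/ ((r /\ q) /\ (r \/ r))))
  42. (~(((r \/ r) \/ (q -> s)) /\ (p -> (p /\ p))) -> ((~~s -> ((q /\ q) -> (r -> p))) \/ q))
  43. ((s \/ p) \/ (~(((r \/ r) \/ (q -> s)) /\ (p -> (p /\ p))) -> ((~~s -> ((q /\ q) -> (r -> p))) \/ q)))
  44. ((((s \/ (s /\ r)) /\ (r /\ ~r)) -> (((q \/ q) \/ r) \/ ((r /\ q) /\ (r \/ r)))) \/ ((((r /\ r) \/ (s \/ s)) /\ ~p) /\ (~(p /\ p) -> ((r /\ r) -> (r \/ r)))))
  45. (((((s \/ (s /\ r)) /\ (r /\ ~r)) -> (((q \/ q) \/ r) \/ ((r /\ q) /\ (r \/ r)))) \/ ((((r /\ r) \/ (s \/ s)) /\ ~p) /\ (~(p /\ p) -> ((r /\ r) -> (r \/ r))))) /\ (s \/ (s -> s)))
  46. ((((((s \/ (s /\ r)) /\ (r /\ ~r)) -> (((q \/ q) \/ r) \/ ((r /\ q) /\ (r \/ r)))) \/ ((((r /\ r) \/ (s \/ s)) /\ ~p) /\ (~(p /\ p) -> ((r /\ r) -> (r \/ r))))) /\ (s \/ (s -> s))) -> ((s \/ p) \/ (~(((r \/ r) \/ (q -> s)) /\ (p -> (p /\ p))) -> ((~~s -> ((q /\ q) -> (r -> p))) \/ q))))
Total distinct subformulas = 46

46


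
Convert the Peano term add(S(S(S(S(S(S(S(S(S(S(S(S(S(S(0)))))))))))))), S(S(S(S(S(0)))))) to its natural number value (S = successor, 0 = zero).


add(S^14(0), S^5(0)):
S^14(0) = 14
S^5(0) = 5
14 + 5 = 19

19


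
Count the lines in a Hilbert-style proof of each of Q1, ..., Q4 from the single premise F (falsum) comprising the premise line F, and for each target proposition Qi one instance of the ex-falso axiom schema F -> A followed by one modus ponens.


Ex falso, line by line:
- 1 premise line (F)
- 4 targets, each needing 1 axiom instance (F -> Qi) + 1 MP = 2 lines: 2 * 4 = 8
Total = 1 + 8 = 9 lines.

9


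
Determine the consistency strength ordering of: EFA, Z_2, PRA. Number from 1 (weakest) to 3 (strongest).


Ordering by consistency strength:
1. EFA
2. PRA
3. Z_2


EFA=1, Z_2=3, PRA=2


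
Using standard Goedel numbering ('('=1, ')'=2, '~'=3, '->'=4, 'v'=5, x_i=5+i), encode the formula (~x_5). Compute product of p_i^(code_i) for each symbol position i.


Formula: (~x_5)
Symbol codes: [1, 3, 10, 2]
Primes: [2, 3, 5, 7]
p_1^1 = 2^1 = 2
p_2^3 = 3^3 = 27
p_3^10 = 5^10 = 9765625
p_4^2 = 7^2 = 49
Product = 25839843750

25839843750


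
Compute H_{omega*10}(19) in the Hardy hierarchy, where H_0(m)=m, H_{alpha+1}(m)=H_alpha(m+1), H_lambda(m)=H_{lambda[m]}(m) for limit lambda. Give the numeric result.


H_{omega*10}(19):
For the Hardy hierarchy, H_{omega*k}(n) = 2^k * n.
2^10 = 1024.
1024 * 19 = 19456

19456


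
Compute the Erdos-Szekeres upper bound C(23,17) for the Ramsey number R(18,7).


R(18,7) <= C(18+7-2, 18-1) = C(23, 17)
C(23, 17) = 23! / (17! * 6!)
= 100947

100947


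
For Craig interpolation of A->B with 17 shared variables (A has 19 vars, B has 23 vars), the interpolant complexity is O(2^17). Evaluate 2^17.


Shared atoms = 17
Craig interpolant size bound = 2^17
= 131072

131072


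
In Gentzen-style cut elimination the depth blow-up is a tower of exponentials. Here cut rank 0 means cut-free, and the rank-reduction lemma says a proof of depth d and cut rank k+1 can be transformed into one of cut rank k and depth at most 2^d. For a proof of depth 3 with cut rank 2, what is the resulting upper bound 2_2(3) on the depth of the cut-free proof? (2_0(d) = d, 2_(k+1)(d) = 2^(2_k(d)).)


Each rank reduction sends depth d to at most 2^d; cut rank r needs r reductions.
2_0(3) = 3
2_1(3) = 2^3 = 8
2_2(3) = 2^8 = 256
Cut-free depth bound = 256

256


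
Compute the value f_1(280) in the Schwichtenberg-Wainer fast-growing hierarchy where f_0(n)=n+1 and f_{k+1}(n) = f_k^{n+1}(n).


f_1(280) = f_0^281(280)
f_0 adds 1 each time, applied 281 times.
f_1(280) = 280 + 281 = 561

561


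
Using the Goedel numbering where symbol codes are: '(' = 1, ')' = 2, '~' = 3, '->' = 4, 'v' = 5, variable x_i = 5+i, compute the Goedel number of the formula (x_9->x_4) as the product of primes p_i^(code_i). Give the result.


Formula: (x_9->x_4)
Symbol codes: [1, 14, 4, 9, 2]
Primes: [2, 3, 5, 7, 11]
p_1^1 = 2^1 = 2
p_2^14 = 3^14 = 4782969
p_3^4 = 5^4 = 625
p_4^9 = 7^9 = 40353607
p_5^2 = 11^2 = 121
Product = 29192770262026428750

29192770262026428750


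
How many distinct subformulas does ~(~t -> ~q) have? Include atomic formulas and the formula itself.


Formula: ~(~t -> ~q)
Subformulas found:
  1. q
  2. t
  3. ~q
  4. ~t
  5. (~t -> ~q)
  6. ~(~t -> ~q)
Total distinct subformulas = 6

6


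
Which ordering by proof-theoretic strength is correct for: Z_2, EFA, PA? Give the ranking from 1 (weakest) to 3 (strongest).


Ordering by consistency strength:
1. EFA
2. PA
3. Z_2


Z_2=3, EFA=1, PA=2


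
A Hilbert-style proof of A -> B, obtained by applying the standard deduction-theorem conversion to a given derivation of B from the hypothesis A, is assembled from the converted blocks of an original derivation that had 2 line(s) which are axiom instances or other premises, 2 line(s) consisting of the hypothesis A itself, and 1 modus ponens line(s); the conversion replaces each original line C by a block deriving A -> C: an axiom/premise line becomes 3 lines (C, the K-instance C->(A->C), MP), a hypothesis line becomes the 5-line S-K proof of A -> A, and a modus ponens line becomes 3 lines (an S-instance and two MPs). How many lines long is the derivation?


Deduction-theorem conversion, block by block:
- 2 axiom/premise lines -> 3 lines each = 6
- 2 hypothesis lines -> 5 lines each (identity proof A->A) = 10
- 1 MP lines -> 3 lines each (S-instance, MP, MP) = 3
Total = 6 + 10 + 3 = 19 lines.

19


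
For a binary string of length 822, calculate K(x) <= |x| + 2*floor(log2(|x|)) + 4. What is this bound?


floor(log2(822)) = 9
2 * 9 = 18
K(x) <= 822 + 18 + 4 = 844

844


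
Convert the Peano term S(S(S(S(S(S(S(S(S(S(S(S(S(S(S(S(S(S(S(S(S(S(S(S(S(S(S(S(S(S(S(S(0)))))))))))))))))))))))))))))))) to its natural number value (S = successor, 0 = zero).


Counting successors applied to 0:
32 applications of S to 0 = 32

32


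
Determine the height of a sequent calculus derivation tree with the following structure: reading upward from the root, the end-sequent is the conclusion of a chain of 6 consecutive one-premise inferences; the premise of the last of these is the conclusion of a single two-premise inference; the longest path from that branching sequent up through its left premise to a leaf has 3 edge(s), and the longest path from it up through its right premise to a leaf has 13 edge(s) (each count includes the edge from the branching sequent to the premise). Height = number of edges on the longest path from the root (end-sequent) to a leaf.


Longest path through the left premise: 3 edges (measured from the branching sequent)
Longest path through the right premise: 13 edges
Height of the subtree rooted at the branching sequent: max(3, 13) = 13
The branching sequent sits 6 edges above the root (the chain of one-premise inferences), so height = 13 + 6 = 19

19


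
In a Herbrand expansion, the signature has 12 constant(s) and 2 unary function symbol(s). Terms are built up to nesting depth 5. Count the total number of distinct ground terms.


Herbrand terms by depth:
Depth 0: 12 constants
Depth 1: 24 new terms (running total: 36)
Depth 2: 48 new terms (running total: 84)
Depth 3: 96 new terms (running total: 180)
Depth 4: 192 new terms (running total: 372)
Depth 5: 384 new terms (running total: 756)
Total distinct ground terms = 756

756


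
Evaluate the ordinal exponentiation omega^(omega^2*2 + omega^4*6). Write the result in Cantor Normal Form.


omega^(omega^2*2 + omega^4*6):
In ordinal addition a term is absorbed by a following term of strictly larger exponent: 2 < 4, so omega^2*2 + omega^4*6 = omega^4*6.
omega raised to a CNF ordinal is a single CNF term: Result = omega^(omega^4*6)

omega^(omega^4*6)


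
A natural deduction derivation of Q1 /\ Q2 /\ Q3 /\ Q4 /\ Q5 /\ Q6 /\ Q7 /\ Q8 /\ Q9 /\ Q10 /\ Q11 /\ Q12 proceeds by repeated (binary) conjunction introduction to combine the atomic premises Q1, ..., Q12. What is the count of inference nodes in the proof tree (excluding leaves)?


The target conjunction has 12 conjuncts, i.e. 11 binary /\ connectives.
Each conjunction-intro joins two pieces, so 12 atoms require 12-1 = 11 applications.
Total inference nodes = 11

11


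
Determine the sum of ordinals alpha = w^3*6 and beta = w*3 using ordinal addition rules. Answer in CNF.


Ordinal addition w^3*6 + w*3:
Leading exponent of alpha (3) > leading exponent of beta (1).
Since alpha's term has higher exponent than beta's leading term,
the sum is simply alpha followed by beta.
Result = w^3*6 + w*3

w^3*6 + w*3


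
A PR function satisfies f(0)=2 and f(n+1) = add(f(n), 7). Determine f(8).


f(0) = 2
f(1) = add(f(0), 7) = add(2, 7) = 9
f(2) = add(f(1), 7) = add(9, 7) = 16
f(3) = add(f(2), 7) = add(16, 7) = 23
f(4) = add(f(3), 7) = add(23, 7) = 30
f(5) = add(f(4), 7) = add(30, 7) = 37
f(6) = add(f(5), 7) = add(37, 7) = 44
f(7) = add(f(6), 7) = add(44, 7) = 51
f(8) = add(f(7), 7) = add(51, 7) = 58


58


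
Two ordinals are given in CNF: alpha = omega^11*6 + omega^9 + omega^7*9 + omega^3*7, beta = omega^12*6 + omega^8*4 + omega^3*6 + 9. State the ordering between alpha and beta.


Compare term by term from highest exponent:
alpha = omega^11*6 + omega^9 + omega^7*9 + omega^3*7
beta = omega^12*6 + omega^8*4 + omega^3*6 + 9
Term 1: alpha has omega^11*6, beta has omega^12*6
Term 2: alpha has omega^9*1, beta has omega^8*4
Term 3: alpha has omega^7*9, beta has omega^3*6
Term 4: alpha has omega^3*7, beta has omega^0*9
Result: alpha < beta

alpha < beta


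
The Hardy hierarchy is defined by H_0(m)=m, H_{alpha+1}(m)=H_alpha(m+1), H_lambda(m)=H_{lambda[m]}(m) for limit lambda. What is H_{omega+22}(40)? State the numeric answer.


H_{omega+22}(40):
Unwind the 22 successor steps: H_{omega+22}(40) = H_omega(40+22) = H_omega(62).
H_omega(m) = H_m(m) = m + m = 2m.
Result = 2 * 62 = 124

124


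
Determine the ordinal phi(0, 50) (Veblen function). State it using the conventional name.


phi(0, 50):
phi(0, beta) = omega^beta by definition.
phi(0, 50) = omega^50

omega^50


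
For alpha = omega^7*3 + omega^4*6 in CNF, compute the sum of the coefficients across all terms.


CNF: omega^7*3 + omega^4*6
Coefficients: 3 + 6 = 9

9


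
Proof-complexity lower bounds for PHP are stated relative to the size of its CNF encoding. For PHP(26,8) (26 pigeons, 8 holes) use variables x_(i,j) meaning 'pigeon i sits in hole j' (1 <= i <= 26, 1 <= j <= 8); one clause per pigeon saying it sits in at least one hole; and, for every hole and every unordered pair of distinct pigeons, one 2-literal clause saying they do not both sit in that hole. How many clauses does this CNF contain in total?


PHP(26,8): 26 pigeons, 8 holes, 26*8 = 208 variables.
- pigeon clauses: one per pigeon -> 26 clauses
- hole clauses: 8 holes * C(26,2) = 8 * 325 -> 2600 clauses
Total clauses = 26 + 2600 = 2626

2626


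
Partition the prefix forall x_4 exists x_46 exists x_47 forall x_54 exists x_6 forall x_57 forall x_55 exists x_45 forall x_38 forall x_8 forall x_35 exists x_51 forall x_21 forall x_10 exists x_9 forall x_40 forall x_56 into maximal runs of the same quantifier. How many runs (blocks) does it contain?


Alternations = 10.
Blocks = alternations + 1 = 11

11


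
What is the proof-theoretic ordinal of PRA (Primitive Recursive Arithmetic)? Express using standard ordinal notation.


The proof-theoretic ordinal of PRA (Primitive Recursive Arithmetic) is a standard result in ordinal analysis.
This ordinal is the supremum of order types of primitive recursive well-orderings
that the theory can prove to be well-ordered.
For PRA (Primitive Recursive Arithmetic), the proof-theoretic ordinal is omega^omega.

omega^omega


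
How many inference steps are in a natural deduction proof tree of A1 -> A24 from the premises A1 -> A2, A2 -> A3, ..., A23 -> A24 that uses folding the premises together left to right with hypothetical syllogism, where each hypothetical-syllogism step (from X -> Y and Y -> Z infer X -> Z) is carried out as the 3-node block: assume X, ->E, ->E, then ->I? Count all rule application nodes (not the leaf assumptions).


There are 23 premises in the chain. The first HS step combines premises 1 and 2; each further premise needs one more HS step.
So 23 premises require 23 - 1 = 22 hypothetical-syllogism steps.
Each HS step uses 3 inference nodes (->E, ->E, ->I).
22 * 3 = 66 total inference nodes.

66


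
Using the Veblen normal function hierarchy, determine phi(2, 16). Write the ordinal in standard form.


phi(2, 16):
phi(2, beta) = zeta_beta (the beta-th zeta number, fixed point of epsilon).
phi(2, 16) = zeta_16

zeta_16


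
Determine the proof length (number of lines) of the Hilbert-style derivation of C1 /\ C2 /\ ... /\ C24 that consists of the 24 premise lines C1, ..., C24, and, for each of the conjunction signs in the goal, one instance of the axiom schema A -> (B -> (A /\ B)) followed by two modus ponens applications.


Conjoining 24 premises:
- 24 premise lines
- the goal has 23 conjunction signs; each costs 1 axiom instance + 2 MP = 3 lines: 3 * 23 = 69
Total = 24 + 69 = 93 lines.

93


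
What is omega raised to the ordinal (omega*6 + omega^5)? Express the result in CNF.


omega^(omega*6 + omega^5):
In ordinal addition a term is absorbed by a following term of strictly larger exponent: 1 < 5, so omega*6 + omega^5 = omega^5.
omega raised to a CNF ordinal is a single CNF term: Result = omega^(omega^5)

omega^(omega^5)


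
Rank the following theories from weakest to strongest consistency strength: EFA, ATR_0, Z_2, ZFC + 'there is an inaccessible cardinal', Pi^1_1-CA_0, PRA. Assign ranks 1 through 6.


Ordering by consistency strength:
1. EFA
2. PRA
3. ATR_0
4. Pi^1_1-CA_0
5. Z_2
6. ZFC + 'there is an inaccessible cardinal'


EFA=1, ATR_0=3, Z_2=5, ZFC + 'there is an inaccessible cardinal'=6, Pi^1_1-CA_0=4, PRA=2


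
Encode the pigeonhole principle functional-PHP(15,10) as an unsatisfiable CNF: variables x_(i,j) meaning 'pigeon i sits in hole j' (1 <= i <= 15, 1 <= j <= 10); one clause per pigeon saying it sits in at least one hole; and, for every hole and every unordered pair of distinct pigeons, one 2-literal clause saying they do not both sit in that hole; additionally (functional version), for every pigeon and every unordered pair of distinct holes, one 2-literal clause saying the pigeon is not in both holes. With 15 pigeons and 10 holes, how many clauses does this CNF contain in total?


functional-PHP(15,10): 15 pigeons, 10 holes, 15*10 = 150 variables.
- pigeon clauses: one per pigeon -> 15 clauses
- hole clauses: 10 holes * C(15,2) = 10 * 105 -> 1050 clauses
- functional clauses: 15 pigeons * C(10,2) = 15 * 45 -> 675 clauses
Total clauses = 15 + 1050 + 675 = 1740

1740


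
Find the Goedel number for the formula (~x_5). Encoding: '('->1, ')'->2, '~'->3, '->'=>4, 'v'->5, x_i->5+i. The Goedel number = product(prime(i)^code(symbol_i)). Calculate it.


Formula: (~x_5)
Symbol codes: [1, 3, 10, 2]
Primes: [2, 3, 5, 7]
p_1^1 = 2^1 = 2
p_2^3 = 3^3 = 27
p_3^10 = 5^10 = 9765625
p_4^2 = 7^2 = 49
Product = 25839843750

25839843750


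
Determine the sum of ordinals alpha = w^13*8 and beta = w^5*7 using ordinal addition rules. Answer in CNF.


Ordinal addition w^13*8 + w^5*7:
Leading exponent of alpha (13) > leading exponent of beta (5).
Since alpha's term has higher exponent than beta's leading term,
the sum is simply alpha followed by beta.
Result = w^13*8 + w^5*7

w^13*8 + w^5*7


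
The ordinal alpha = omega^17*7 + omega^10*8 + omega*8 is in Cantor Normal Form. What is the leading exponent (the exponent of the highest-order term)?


CNF: omega^17*7 + omega^10*8 + omega*8
The leading term is omega^17*7, which has exponent 17.

17


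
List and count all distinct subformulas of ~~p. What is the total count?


Formula: ~~p
Subformulas found:
  1. p
  2. ~p
  3. ~~p
Total distinct subformulas = 3

3


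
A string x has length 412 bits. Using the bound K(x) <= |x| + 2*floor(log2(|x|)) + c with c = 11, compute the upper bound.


floor(log2(412)) = 8
2 * 8 = 16
K(x) <= 412 + 16 + 11 = 439

439


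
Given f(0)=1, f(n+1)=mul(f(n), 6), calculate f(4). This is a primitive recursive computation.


f(0) = 1
f(1) = mul(f(0), 6) = mul(1, 6) = 6
f(2) = mul(f(1), 6) = mul(6, 6) = 36
f(3) = mul(f(2), 6) = mul(36, 6) = 216
f(4) = mul(f(3), 6) = mul(216, 6) = 1296


1296


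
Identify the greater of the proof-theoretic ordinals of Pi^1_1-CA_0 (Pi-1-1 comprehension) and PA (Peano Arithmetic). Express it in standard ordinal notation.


Proof-theoretic ordinal of Pi^1_1-CA_0 (Pi-1-1 comprehension): psi_0(Omega_omega)
Proof-theoretic ordinal of PA (Peano Arithmetic): epsilon_0
Comparing: epsilon_0 < psi_0(Omega_omega).
The larger ordinal is psi_0(Omega_omega) (from Pi^1_1-CA_0 (Pi-1-1 comprehension)).

psi_0(Omega_omega)


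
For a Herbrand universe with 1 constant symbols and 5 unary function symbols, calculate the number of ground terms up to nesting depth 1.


Herbrand terms by depth:
Depth 0: 1 constants
Depth 1: 5 new terms (running total: 6)
Total distinct ground terms = 6

6


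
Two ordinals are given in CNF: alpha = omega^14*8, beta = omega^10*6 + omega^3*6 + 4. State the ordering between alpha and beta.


Compare term by term from highest exponent:
alpha = omega^14*8
beta = omega^10*6 + omega^3*6 + 4
Term 1: alpha has omega^14*8, beta has omega^10*6
Term 2: alpha has omega^0*0, beta has omega^3*6
Term 3: alpha has omega^0*0, beta has omega^0*4
Result: alpha > beta

alpha > beta


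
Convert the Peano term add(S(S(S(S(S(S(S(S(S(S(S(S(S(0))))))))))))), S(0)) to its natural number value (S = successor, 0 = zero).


add(S^13(0), S^1(0)):
S^13(0) = 13
S^1(0) = 1
13 + 1 = 14

14


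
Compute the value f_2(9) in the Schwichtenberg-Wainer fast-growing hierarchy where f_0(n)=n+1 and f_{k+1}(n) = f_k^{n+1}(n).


f_2(9) = f_1^10(9)
f_1(m) = 2m + 1.
Iterating: f_1^k(n) = 2^k*(n+1) - 1.
f_2(9) = 2^10*(9+1) - 1 = 1024*10 - 1 = 10239

10239


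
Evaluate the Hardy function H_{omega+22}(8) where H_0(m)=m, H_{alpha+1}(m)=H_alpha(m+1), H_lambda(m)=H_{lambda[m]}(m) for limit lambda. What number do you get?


H_{omega+22}(8):
Unwind the 22 successor steps: H_{omega+22}(8) = H_omega(8+22) = H_omega(30).
H_omega(m) = H_m(m) = m + m = 2m.
Result = 2 * 30 = 60

60


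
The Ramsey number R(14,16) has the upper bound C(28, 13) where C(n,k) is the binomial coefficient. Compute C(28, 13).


R(14,16) <= C(14+16-2, 14-1) = C(28, 13)
C(28, 13) = 28! / (13! * 15!)
= 37442160

37442160


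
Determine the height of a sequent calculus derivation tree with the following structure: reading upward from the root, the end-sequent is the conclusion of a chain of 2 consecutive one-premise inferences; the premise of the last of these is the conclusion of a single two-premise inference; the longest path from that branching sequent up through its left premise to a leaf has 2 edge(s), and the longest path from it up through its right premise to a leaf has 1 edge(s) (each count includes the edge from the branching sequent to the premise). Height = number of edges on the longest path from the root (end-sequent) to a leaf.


Longest path through the left premise: 2 edges (measured from the branching sequent)
Longest path through the right premise: 1 edges
Height of the subtree rooted at the branching sequent: max(2, 1) = 2
The branching sequent sits 2 edges above the root (the chain of one-premise inferences), so height = 2 + 2 = 4

4


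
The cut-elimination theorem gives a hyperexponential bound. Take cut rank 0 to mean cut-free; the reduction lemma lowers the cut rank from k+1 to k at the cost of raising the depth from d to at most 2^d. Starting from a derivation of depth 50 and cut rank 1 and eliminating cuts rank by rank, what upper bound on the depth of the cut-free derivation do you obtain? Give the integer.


Each rank reduction sends depth d to at most 2^d; cut rank r needs r reductions.
2_0(50) = 50
2_1(50) = 2^50 = 1125899906842624
Cut-free depth bound = 1125899906842624

1125899906842624


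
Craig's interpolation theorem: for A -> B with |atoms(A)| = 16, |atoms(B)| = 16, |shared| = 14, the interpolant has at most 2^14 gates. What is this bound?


Shared atoms = 14
Craig interpolant size bound = 2^14
= 16384

16384


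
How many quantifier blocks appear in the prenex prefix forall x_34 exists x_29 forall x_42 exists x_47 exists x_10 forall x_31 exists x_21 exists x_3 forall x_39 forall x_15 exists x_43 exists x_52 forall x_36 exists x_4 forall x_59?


Alternations = 10.
Blocks = alternations + 1 = 11

11


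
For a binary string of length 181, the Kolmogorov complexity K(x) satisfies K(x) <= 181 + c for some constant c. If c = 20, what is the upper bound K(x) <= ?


K(x) <= |x| + c = 181 + 20 = 201

201


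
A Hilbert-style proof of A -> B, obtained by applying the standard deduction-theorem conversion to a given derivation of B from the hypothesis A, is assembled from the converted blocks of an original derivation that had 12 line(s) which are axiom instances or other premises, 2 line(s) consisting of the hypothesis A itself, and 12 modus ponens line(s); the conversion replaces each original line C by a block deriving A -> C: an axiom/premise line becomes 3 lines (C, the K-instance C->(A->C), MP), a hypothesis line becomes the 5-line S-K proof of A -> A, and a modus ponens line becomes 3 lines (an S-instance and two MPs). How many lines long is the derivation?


Deduction-theorem conversion, block by block:
- 12 axiom/premise lines -> 3 lines each = 36
- 2 hypothesis lines -> 5 lines each (identity proof A->A) = 10
- 12 MP lines -> 3 lines each (S-instance, MP, MP) = 36
Total = 36 + 10 + 36 = 82 lines.

82


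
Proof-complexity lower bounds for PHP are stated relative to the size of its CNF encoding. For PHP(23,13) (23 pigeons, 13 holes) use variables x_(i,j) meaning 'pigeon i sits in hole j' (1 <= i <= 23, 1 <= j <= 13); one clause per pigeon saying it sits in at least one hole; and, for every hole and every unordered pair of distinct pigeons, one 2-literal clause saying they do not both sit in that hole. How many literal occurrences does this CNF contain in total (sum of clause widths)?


PHP(23,13): 23 pigeons, 13 holes, 23*13 = 299 variables.
- pigeon clauses: one per pigeon -> 23 clauses of width 13 -> 299 literals
- hole clauses: 13 holes * C(23,2) = 13 * 253 -> 3289 clauses of width 2 -> 6578 literals
Total literal occurrences = 299 + 6578 = 6877

6877


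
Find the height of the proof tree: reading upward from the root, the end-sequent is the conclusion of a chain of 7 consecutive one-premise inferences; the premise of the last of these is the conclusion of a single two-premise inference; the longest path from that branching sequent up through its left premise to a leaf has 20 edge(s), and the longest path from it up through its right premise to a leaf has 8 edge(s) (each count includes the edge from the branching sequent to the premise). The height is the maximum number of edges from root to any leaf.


Longest path through the left premise: 20 edges (measured from the branching sequent)
Longest path through the right premise: 8 edges
Height of the subtree rooted at the branching sequent: max(20, 8) = 20
The branching sequent sits 7 edges above the root (the chain of one-premise inferences), so height = 20 + 7 = 27

27


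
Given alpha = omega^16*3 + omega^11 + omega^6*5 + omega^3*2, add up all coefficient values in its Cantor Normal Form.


CNF: omega^16*3 + omega^11 + omega^6*5 + omega^3*2
Coefficients: 3 + 1 + 5 + 2 = 11

11


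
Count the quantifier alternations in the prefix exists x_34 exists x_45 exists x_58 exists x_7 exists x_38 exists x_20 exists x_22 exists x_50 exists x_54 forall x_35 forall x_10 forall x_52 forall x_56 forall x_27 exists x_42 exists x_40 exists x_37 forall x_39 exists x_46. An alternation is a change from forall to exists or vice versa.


Walk the prefix and count type changes:
  position 1: exists -> exists
  position 2: exists -> exists
  position 3: exists -> exists
  position 4: exists -> exists
  position 5: exists -> exists
  position 6: exists -> exists
  position 7: exists -> exists
  position 8: exists -> exists
  position 9: exists -> forall <-- alternation
  position 10: forall -> forall
  position 11: forall -> forall
  position 12: forall -> forall
  position 13: forall -> forall
  position 14: forall -> exists <-- alternation
  position 15: exists -> exists
  position 16: exists -> exists
  position 17: exists -> forall <-- alternation
  position 18: forall -> exists <-- alternation
Total alternations = 4

4


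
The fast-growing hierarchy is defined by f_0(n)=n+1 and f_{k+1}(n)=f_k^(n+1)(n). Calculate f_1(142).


f_1(142) = f_0^143(142)
f_0 adds 1 each time, applied 143 times.
f_1(142) = 142 + 143 = 285

285


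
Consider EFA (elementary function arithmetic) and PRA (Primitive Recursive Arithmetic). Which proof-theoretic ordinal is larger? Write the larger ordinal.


Proof-theoretic ordinal of EFA (elementary function arithmetic): omega^3
Proof-theoretic ordinal of PRA (Primitive Recursive Arithmetic): omega^omega
Comparing: omega^3 < omega^omega.
The larger ordinal is omega^omega (from PRA (Primitive Recursive Arithmetic)).

omega^omega


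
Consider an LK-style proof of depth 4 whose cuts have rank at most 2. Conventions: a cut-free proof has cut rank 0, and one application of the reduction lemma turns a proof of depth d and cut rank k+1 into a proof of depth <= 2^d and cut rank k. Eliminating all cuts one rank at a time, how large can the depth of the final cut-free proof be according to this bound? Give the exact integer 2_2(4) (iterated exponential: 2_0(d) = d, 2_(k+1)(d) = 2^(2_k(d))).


Each rank reduction sends depth d to at most 2^d; cut rank r needs r reductions.
2_0(4) = 4
2_1(4) = 2^4 = 16
2_2(4) = 2^16 = 65536
Cut-free depth bound = 65536

65536


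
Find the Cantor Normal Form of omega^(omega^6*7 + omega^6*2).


omega^(omega^6*7 + omega^6*2):
Both terms of the exponent have the same exponent 6, so they merge: omega^6*7 + omega^6*2 = omega^6*(7+2) = omega^6*9.
omega raised to a CNF ordinal is a single CNF term: Result = omega^(omega^6*9)

omega^(omega^6*9)


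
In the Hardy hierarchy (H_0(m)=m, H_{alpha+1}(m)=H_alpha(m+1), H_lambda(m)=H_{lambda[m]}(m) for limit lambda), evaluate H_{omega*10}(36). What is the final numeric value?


H_{omega*10}(36):
For the Hardy hierarchy, H_{omega*k}(n) = 2^k * n.
2^10 = 1024.
1024 * 36 = 36864

36864


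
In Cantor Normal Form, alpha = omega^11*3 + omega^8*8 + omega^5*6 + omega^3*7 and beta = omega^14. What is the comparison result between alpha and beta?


Compare term by term from highest exponent:
alpha = omega^11*3 + omega^8*8 + omega^5*6 + omega^3*7
beta = omega^14
Term 1: alpha has omega^11*3, beta has omega^14*1
Term 2: alpha has omega^8*8, beta has omega^0*0
Term 3: alpha has omega^5*6, beta has omega^0*0
Term 4: alpha has omega^3*7, beta has omega^0*0
Result: alpha < beta

alpha < beta


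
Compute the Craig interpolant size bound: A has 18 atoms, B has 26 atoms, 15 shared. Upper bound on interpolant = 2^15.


Shared atoms = 15
Craig interpolant size bound = 2^15
= 32768

32768


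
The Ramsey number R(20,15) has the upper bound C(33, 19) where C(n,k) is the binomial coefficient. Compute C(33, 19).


R(20,15) <= C(20+15-2, 20-1) = C(33, 19)
C(33, 19) = 33! / (19! * 14!)
= 818809200

818809200


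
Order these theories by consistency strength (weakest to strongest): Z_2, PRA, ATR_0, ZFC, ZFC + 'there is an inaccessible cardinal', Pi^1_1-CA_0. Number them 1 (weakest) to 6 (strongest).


Ordering by consistency strength:
1. PRA
2. ATR_0
3. Pi^1_1-CA_0
4. Z_2
5. ZFC
6. ZFC + 'there is an inaccessible cardinal'


Z_2=4, PRA=1, ATR_0=2, ZFC=5, ZFC + 'there is an inaccessible cardinal'=6, Pi^1_1-CA_0=3


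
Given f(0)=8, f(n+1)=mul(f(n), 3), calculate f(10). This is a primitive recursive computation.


f(0) = 8
f(1) = mul(f(0), 3) = mul(8, 3) = 24
f(2) = mul(f(1), 3) = mul(24, 3) = 72
f(3) = mul(f(2), 3) = mul(72, 3) = 216
f(4) = mul(f(3), 3) = mul(216, 3) = 648
f(5) = mul(f(4), 3) = mul(648, 3) = 1944
f(6) = mul(f(5), 3) = mul(1944, 3) = 5832
f(7) = mul(f(6), 3) = mul(5832, 3) = 17496
f(8) = mul(f(7), 3) = mul(17496, 3) = 52488
f(9) = mul(f(8), 3) = mul(52488, 3) = 157464
f(10) = mul(f(9), 3) = mul(157464, 3) = 472392


472392


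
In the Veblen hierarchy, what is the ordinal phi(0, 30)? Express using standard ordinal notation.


phi(0, 30):
phi(0, beta) = omega^beta by definition.
phi(0, 30) = omega^30

omega^30


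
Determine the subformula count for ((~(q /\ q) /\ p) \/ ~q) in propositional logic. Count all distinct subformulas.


Formula: ((~(q /\ q) /\ p) \/ ~q)
Subformulas found:
  1. q
  2. p
  3. ~q
  4. (q /\ q)
  5. ~(q /\ q)
  6. (~(q /\ q) /\ p)
  7. ((~(q /\ q) /\ p) \/ ~q)
Total distinct subformulas = 7

7


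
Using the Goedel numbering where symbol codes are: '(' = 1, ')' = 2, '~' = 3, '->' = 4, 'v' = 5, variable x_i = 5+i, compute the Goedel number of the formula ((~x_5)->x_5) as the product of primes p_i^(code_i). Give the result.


Formula: ((~x_5)->x_5)
Symbol codes: [1, 1, 3, 10, 2, 4, 10, 2]
Primes: [2, 3, 5, 7, 11, 13, 17, 19]
p_1^1 = 2^1 = 2
p_2^1 = 3^1 = 3
p_3^3 = 5^3 = 125
p_4^10 = 7^10 = 282475249
p_5^2 = 11^2 = 121
p_6^4 = 13^4 = 28561
p_7^10 = 17^10 = 2015993900449
p_8^2 = 19^2 = 361
Product = 532840048017830609310071948880750

532840048017830609310071948880750


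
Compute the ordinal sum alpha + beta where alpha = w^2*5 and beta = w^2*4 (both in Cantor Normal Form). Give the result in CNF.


Ordinal addition w^2*5 + w^2*4:
Both terms have the same exponent 2.
w^e*c + w^e*d = w^e*(c+d).
Result = w^2*(5+4) = w^2*9

w^2*9


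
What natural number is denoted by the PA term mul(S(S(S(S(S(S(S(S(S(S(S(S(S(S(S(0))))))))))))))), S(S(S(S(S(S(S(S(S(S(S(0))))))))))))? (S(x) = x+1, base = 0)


mul(S^15(0), S^11(0)):
S^15(0) = 15
S^11(0) = 11
15 * 11 = 165

165


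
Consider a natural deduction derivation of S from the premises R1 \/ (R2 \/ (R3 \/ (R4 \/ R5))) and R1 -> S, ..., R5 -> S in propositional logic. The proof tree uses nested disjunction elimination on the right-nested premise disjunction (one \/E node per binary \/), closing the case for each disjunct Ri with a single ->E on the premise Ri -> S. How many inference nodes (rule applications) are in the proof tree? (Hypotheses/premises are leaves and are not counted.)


The premise R1 \/ (R2 \/ (R3 \/ (R4 \/ R5))) contains 5 disjuncts, hence 4 binary \/ connectives.
- Each binary \/ is eliminated once: 4 \/E nodes.
- Each of the 5 cases Ri derives S by one ->E with Ri -> S: 5 ->E nodes.
Total = 4 + 5 = 9

9


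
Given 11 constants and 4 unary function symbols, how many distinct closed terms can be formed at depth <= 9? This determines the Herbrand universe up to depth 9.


Herbrand terms by depth:
Depth 0: 11 constants
Depth 1: 44 new terms (running total: 55)
Depth 2: 176 new terms (running total: 231)
Depth 3: 704 new terms (running total: 935)
Depth 4: 2816 new terms (running total: 3751)
Depth 5: 11264 new terms (running total: 15015)
Depth 6: 45056 new terms (running total: 60071)
Depth 7: 180224 new terms (running total: 240295)
Depth 8: 720896 new terms (running total: 961191)
Depth 9: 2883584 new terms (running total: 3844775)
Total distinct ground terms = 3844775

3844775


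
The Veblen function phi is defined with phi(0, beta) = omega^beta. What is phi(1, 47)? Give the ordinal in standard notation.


phi(1, 47):
phi(1, beta) = epsilon_beta (the beta-th epsilon number).
phi(1, 47) = epsilon_47

epsilon_47


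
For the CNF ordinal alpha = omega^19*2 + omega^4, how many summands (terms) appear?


CNF: omega^19*2 + omega^4
Count the summands separated by '+':
  term 1: omega^19*2
  term 2: omega^4
Total terms = 2

2


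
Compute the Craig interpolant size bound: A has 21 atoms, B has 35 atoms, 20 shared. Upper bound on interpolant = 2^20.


Shared atoms = 20
Craig interpolant size bound = 2^20
= 1048576

1048576


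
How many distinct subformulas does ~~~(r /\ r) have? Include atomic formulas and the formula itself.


Formula: ~~~(r /\ r)
Subformulas found:
  1. r
  2. (r /\ r)
  3. ~(r /\ r)
  4. ~~(r /\ r)
  5. ~~~(r /\ r)
Total distinct subformulas = 5

5


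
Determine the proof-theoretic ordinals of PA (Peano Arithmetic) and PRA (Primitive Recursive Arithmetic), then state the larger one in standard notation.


Proof-theoretic ordinal of PA (Peano Arithmetic): epsilon_0
Proof-theoretic ordinal of PRA (Primitive Recursive Arithmetic): omega^omega
Comparing: omega^omega < epsilon_0.
The larger ordinal is epsilon_0 (from PA (Peano Arithmetic)).

epsilon_0


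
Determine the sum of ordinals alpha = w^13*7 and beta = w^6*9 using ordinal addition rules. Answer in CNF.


Ordinal addition w^13*7 + w^6*9:
Leading exponent of alpha (13) > leading exponent of beta (6).
Since alpha's term has higher exponent than beta's leading term,
the sum is simply alpha followed by beta.
Result = w^13*7 + w^6*9

w^13*7 + w^6*9


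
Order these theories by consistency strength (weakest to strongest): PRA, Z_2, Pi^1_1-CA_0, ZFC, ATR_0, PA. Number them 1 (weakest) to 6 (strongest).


Ordering by consistency strength:
1. PRA
2. PA
3. ATR_0
4. Pi^1_1-CA_0
5. Z_2
6. ZFC


PRA=1, Z_2=5, Pi^1_1-CA_0=4, ZFC=6, ATR_0=3, PA=2


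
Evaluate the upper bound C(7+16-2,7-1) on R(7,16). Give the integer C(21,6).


R(7,16) <= C(7+16-2, 7-1) = C(21, 6)
C(21, 6) = 21! / (6! * 15!)
= 54264

54264


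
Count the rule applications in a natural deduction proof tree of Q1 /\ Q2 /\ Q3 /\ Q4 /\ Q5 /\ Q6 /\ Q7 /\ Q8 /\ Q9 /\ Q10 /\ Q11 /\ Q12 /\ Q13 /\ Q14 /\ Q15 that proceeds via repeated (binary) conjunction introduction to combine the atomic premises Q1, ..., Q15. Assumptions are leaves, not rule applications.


The target conjunction has 15 conjuncts, i.e. 14 binary /\ connectives.
Each conjunction-intro joins two pieces, so 15 atoms require 15-1 = 14 applications.
Total inference nodes = 14

14


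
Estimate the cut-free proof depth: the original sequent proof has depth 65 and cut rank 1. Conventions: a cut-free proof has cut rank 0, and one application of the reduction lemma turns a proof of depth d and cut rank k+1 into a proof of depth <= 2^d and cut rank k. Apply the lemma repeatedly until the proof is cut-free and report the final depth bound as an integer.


Each rank reduction sends depth d to at most 2^d; cut rank r needs r reductions.
2_0(65) = 65
2_1(65) = 2^65 = 36893488147419103232
Cut-free depth bound = 36893488147419103232

36893488147419103232


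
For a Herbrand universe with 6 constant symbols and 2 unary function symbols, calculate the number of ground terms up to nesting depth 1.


Herbrand terms by depth:
Depth 0: 6 constants
Depth 1: 12 new terms (running total: 18)
Total distinct ground terms = 18

18


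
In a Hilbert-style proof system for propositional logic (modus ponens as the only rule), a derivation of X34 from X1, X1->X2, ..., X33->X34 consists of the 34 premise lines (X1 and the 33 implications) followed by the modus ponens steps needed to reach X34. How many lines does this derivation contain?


We have 34 premise lines: X1 and 33 implications.
Each implication is detached once by MP, giving 33 MP lines.
34 premise lines + 33 MP lines = 67 total lines.

67
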